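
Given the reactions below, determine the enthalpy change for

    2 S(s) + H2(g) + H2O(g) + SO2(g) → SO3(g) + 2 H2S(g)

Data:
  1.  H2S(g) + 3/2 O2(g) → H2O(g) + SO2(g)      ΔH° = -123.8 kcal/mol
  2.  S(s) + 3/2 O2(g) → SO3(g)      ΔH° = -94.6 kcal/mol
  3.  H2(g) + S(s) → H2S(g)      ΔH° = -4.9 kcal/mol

eq. 1 reversed: +123.8 kcal/mol
eq. 2 as written: -94.6 kcal/mol
eq. 3 as written: -4.9 kcal/mol
Since enthalpy is a state function, ΔH° = (+123.8) + (-94.6) + (-4.9) = 24.3 kcal/mol

ΔH° = 24.3 kcal/mol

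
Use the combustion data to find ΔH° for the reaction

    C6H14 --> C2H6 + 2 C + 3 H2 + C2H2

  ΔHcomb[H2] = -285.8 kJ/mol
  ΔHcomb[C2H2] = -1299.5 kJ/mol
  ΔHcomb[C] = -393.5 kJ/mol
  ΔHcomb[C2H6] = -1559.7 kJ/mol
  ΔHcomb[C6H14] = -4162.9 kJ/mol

ΔH° = 340.7 kJ/mol

With combustion enthalpies, reactants minus products:
= [1·(-4162.9)] − [1·(-1559.7) + 2·(-393.5) + 3·(-285.8) + 1·(-1299.5)]
= 340.7 kJ/mol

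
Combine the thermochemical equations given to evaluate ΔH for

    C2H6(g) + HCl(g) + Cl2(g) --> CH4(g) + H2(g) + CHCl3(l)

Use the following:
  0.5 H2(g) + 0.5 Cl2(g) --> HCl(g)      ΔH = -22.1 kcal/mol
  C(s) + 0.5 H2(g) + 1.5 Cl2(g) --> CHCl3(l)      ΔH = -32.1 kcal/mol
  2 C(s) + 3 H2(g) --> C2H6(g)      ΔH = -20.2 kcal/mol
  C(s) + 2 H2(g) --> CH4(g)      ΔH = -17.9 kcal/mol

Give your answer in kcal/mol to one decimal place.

ΔH = -7.7 kcal/mol

equation 1 reversed (HCl(g) must end up as a reactant): +22.1 kcal/mol
equation 2 as written (CHCl3(l) already on the product side): -32.1 kcal/mol
equation 3 reversed (reverse to put C2H6(g) on the reactant side): +20.2 kcal/mol
equation 4 as written (CH4(g) already on the product side): -17.9 kcal/mol
ΔH = (+22.1) + (-32.1) + (+20.2) + (-17.9) = -7.7 kcal/mol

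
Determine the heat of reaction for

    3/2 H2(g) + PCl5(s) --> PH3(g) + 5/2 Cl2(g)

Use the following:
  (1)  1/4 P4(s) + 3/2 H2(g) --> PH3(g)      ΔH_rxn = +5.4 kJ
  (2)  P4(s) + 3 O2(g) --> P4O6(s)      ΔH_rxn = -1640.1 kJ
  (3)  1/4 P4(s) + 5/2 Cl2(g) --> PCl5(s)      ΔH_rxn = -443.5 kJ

ΔH_rxn = 448.9 kJ

(1) as written: +5.4 kJ
(2): not needed.
(3) reversed: +443.5 kJ
Combining the equations, ΔH_rxn = (+5.4) + (+443.5) = 448.9 kJ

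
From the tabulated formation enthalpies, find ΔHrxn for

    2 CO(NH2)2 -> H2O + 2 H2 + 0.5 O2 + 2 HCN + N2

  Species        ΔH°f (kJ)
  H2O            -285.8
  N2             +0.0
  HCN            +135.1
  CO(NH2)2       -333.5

Products: 1·(-285.8) + 2·(+0.0) + 1/2·(+0.0) + 2·(+135.1) + 1·(+0.0) = -15.6
Reactants: 2·(-333.5) = -667.0
ΔHrxn = (-15.6) − (-667.0) = 651.4 kJ

ΔHrxn = 651.4 kJ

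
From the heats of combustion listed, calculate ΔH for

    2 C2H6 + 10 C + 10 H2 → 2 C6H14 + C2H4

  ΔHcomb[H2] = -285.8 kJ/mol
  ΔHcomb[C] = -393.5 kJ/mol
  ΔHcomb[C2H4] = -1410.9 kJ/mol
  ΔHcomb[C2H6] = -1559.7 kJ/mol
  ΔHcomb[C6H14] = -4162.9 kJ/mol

ΔH = -175.7 kJ/mol

Using ΔH = Σ nΔHc°(reactants) − Σ nΔHc°(products):
= [2·(-1559.7) + 10·(-393.5) + 10·(-285.8)] − [2·(-4162.9) + 1·(-1410.9)]
= -175.7 kJ/mol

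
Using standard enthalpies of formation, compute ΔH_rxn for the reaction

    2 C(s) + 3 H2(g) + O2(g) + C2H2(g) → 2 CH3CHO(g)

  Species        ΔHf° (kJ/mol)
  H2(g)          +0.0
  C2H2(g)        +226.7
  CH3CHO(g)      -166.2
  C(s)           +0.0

ΔH_rxn = -559.1 kJ/mol

Products: 2·(-166.2) = -332.4
Reactants: 2·(+0.0) + 3·(+0.0) + 1·(+0.0) + 1·(+226.7) = +226.7
ΔH_rxn = (-332.4) − (+226.7) = -559.1 kJ/mol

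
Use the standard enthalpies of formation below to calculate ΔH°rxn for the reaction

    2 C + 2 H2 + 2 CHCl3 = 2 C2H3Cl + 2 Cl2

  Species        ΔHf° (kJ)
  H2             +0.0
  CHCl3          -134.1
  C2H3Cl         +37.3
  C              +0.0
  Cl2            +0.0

ΔH°rxn = Σ nΔHf°(products) − Σ nΔHf°(reactants).
Products: 2·(+37.3) + 2·(+0.0) = +74.6
Reactants: 2·(+0.0) + 2·(+0.0) + 2·(-134.1) = -268.2
ΔH°rxn = (+74.6) − (-268.2) = 342.8 kJ

ΔH°rxn = 342.8 kJ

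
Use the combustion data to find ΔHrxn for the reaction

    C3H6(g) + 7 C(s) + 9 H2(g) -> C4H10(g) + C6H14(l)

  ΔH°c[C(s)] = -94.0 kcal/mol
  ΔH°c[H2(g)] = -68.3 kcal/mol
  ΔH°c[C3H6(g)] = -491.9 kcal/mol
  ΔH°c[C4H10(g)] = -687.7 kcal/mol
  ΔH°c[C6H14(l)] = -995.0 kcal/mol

Using ΔH = Σ nΔHc°(reactants) − Σ nΔHc°(products):
= [1·(-491.9) + 7·(-94.0) + 9·(-68.3)] − [1·(-687.7) + 1·(-995.0)]
= -81.9 kcal/mol

ΔHrxn = -81.9 kcal/mol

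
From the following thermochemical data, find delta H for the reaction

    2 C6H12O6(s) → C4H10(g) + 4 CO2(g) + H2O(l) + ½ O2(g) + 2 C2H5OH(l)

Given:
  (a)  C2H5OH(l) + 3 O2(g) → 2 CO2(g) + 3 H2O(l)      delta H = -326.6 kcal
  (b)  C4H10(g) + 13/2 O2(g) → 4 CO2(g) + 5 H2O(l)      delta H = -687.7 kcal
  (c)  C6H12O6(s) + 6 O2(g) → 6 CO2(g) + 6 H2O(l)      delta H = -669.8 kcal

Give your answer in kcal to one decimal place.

delta H = 1.3 kcal

(a) reversed and × 2: (-2)·(-326.6) = +653.2 kcal
(b) reversed: +687.7 kcal
(c) × 2: (2)·(-669.8) = -1339.6 kcal
delta H = (-2)·(-326.6) + (-1)·(-687.7) + (2)·(-669.8) = 1.3 kcal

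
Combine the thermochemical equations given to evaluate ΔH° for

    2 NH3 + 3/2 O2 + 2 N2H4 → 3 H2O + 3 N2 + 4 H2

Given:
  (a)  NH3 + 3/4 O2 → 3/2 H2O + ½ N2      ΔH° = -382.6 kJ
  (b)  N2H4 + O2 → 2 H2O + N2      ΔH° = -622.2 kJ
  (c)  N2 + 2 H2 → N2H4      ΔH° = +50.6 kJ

(a) × 2 (×2 to match 2 NH3 in the target): (2)·(-382.6) = -765.2 kJ
(b): not needed.
(c) reversed and × 2 (reverse to put H2 on the product side; scale by 2 for the 4 H2): (-2)·(+50.6) = -101.2 kJ
By Hess's law, ΔH° = (2)·(-382.6) + (-2)·(+50.6) = -866.4 kJ

ΔH° = -866.4 kJ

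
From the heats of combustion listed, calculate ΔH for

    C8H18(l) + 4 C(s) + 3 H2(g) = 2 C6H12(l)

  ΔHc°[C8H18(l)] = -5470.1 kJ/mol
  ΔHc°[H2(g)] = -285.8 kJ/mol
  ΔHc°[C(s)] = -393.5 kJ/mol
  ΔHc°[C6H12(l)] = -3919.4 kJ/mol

With combustion enthalpies, reactants minus products:
= [1·(-5470.1) + 4·(-393.5) + 3·(-285.8)] − [2·(-3919.4)]
= -62.7 kJ/mol

ΔH = -62.7 kJ/mol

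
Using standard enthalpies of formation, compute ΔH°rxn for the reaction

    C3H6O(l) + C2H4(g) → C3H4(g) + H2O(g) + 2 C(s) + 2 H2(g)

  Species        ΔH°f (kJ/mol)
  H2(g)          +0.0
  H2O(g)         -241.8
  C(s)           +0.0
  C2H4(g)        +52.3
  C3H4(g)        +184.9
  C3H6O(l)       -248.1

ΔH°rxn = Σ nΔHf°(products) − Σ nΔHf°(reactants).
Products: 1·(+184.9) + 1·(-241.8) + 2·(+0.0) + 2·(+0.0) = -56.9
Reactants: 1·(-248.1) + 1·(+52.3) = -195.8
ΔH°rxn = (-56.9) − (-195.8) = 138.9 kJ/mol

ΔH°rxn = 138.9 kJ/mol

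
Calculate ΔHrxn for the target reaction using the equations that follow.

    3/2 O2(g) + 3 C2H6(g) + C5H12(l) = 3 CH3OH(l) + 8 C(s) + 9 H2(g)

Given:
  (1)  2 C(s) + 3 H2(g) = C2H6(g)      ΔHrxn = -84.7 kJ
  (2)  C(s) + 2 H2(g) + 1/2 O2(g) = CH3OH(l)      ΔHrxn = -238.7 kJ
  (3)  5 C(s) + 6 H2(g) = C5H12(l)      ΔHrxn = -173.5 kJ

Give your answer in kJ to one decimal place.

(1) reversed and × 3 (reverse to put C2H6(g) on the reactant side; ×3 to match 3 C2H6(g) in the target): (-3)·(-84.7) = +254.1 kJ
(2) × 3 (×3 to match 3 CH3OH(l) in the target): (3)·(-238.7) = -716.1 kJ
(3) reversed (C5H12(l) must end up as a reactant): +173.5 kJ
Summing the manipulated equations, ΔHrxn = (+254.1) + (-716.1) + (+173.5) = -288.5 kJ

ΔHrxn = -288.5 kJ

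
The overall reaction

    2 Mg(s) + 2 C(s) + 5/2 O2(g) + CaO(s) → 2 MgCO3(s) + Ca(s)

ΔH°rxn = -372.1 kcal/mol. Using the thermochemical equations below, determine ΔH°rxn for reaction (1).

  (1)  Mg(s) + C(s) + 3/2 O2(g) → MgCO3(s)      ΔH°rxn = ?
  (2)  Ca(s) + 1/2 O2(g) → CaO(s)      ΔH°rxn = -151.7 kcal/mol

ΔH°rxn = -261.9 kcal/mol

(1) × 2 (×2 to match 2 MgCO3(s) in the target): contributes 2·x
(2) reversed (CaO(s) must end up as a reactant): +151.7 kcal/mol
-372.1 = (+151.7) + 2·x
x = (-372.1 − (+151.7)) / (2) = -261.9 kcal/mol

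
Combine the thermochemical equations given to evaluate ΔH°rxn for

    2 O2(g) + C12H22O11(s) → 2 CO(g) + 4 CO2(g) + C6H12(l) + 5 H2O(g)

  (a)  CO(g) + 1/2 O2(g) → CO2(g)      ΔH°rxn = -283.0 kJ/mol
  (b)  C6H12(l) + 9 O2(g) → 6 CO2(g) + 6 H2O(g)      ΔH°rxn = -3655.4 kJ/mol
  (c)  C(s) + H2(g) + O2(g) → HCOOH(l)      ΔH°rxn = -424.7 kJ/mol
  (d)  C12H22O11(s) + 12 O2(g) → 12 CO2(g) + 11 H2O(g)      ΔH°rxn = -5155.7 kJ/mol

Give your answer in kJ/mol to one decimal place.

ΔH°rxn = -934.3 kJ/mol

(a) reversed and × 2 (CO(g) must end up as a product; scale by 2 for the 2 CO(g)): (-2)·(-283.0) = +566.0 kJ/mol
(b) reversed (reverse to put C6H12(l) on the product side): +3655.4 kJ/mol
(c): not needed (H2(g) appears nowhere else).
(d) as written (C12H22O11(s) already on the reactant side): -5155.7 kJ/mol
Since enthalpy is a state function, ΔH°rxn = (-2)·(-283.0) + (-1)·(-3655.4) + (1)·(-5155.7) = -934.3 kJ/mol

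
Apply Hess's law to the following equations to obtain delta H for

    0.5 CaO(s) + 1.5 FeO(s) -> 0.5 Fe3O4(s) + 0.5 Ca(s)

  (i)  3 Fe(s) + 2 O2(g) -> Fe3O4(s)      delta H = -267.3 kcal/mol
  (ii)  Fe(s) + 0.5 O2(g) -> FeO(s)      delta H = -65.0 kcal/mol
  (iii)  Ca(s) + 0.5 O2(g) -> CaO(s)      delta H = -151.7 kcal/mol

delta H = 39.7 kcal/mol

(i) × 1/2: (1/2)·(-267.3) = -133.65 kcal/mol
(ii) reversed and × 3/2: (-3/2)·(-65.0) = +97.5 kcal/mol
(iii) reversed and × 1/2: (-1/2)·(-151.7) = +75.85 kcal/mol
delta H = (1/2)·(-267.3) + (-3/2)·(-65.0) + (-1/2)·(-151.7) = 39.7 kcal/mol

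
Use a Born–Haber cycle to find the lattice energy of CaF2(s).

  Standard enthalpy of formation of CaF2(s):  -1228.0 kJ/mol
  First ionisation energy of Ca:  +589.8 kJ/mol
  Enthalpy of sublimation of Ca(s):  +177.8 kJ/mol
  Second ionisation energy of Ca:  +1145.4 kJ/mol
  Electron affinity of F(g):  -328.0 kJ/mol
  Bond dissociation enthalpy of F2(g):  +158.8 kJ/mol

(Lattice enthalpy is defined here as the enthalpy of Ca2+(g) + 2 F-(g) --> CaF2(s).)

U = -2643.8 kJ/mol

ΔHf° = 1·ΔHsub + 1·(ΣIE) + 1·D(F2) + 2·EA + U
-1228.0 = 1·(+177.8) + 1·(+1735.2) + 1·(+158.8) + 2·(-328.0) + U
U = -1228.0 − (+1415.8) = -2643.8 kJ/mol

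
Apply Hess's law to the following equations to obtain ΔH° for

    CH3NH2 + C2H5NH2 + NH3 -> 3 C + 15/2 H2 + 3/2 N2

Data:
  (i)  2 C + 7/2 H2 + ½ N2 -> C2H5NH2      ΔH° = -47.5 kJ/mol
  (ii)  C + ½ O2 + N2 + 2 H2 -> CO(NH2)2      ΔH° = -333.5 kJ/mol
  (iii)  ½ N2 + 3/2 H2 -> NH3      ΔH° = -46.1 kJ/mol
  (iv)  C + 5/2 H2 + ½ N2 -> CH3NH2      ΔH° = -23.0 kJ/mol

(i) reversed: +47.5 kJ/mol
(ii): not needed.
(iii) reversed: +46.1 kJ/mol
(iv) reversed: +23.0 kJ/mol
By Hess's law, ΔH° = (-1)·(-47.5) + (-1)·(-46.1) + (-1)·(-23.0) = 116.6 kJ/mol

ΔH° = 116.6 kJ/mol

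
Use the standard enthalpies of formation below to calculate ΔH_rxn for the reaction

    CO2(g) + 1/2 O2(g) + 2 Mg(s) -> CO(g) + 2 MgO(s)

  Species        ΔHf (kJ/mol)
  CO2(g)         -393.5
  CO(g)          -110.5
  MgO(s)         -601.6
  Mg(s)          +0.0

Products: 1·(-110.5) + 2·(-601.6) = -1313.7
Reactants: 1·(-393.5) + 1/2·(+0.0) + 2·(+0.0) = -393.5
ΔH_rxn = (-1313.7) − (-393.5) = -920.2 kJ/mol

ΔH_rxn = -920.2 kJ/mol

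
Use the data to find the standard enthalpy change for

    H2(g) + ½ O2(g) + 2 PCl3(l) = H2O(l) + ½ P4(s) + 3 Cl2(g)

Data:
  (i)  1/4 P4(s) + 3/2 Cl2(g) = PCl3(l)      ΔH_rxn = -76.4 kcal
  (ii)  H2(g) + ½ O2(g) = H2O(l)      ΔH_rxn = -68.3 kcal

(i) reversed and × 2: (-2)·(-76.4) = +152.8 kcal
(ii) as written: -68.3 kcal
Summing the manipulated equations, ΔH_rxn = (+152.8) + (-68.3) = 84.5 kcal

ΔH_rxn = 84.5 kcal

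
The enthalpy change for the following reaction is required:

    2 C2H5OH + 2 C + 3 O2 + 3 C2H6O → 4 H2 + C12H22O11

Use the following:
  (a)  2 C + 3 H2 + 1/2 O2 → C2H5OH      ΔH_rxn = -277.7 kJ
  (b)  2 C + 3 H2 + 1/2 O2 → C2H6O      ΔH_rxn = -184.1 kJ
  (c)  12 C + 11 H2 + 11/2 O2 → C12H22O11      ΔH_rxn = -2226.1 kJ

(a) reversed and × 2 (C2H5OH must end up as a reactant; scale by 2 for the 2 C2H5OH): (-2)·(-277.7) = +555.4 kJ
(b) reversed and × 3 (C2H6O must end up as a reactant; ×3 to match 3 C2H6O in the target): (-3)·(-184.1) = +552.3 kJ
(c) as written (C12H22O11 already on the product side): -2226.1 kJ
ΔH_rxn = (+555.4) + (+552.3) + (-2226.1) = -1118.4 kJ

ΔH_rxn = -1118.4 kJ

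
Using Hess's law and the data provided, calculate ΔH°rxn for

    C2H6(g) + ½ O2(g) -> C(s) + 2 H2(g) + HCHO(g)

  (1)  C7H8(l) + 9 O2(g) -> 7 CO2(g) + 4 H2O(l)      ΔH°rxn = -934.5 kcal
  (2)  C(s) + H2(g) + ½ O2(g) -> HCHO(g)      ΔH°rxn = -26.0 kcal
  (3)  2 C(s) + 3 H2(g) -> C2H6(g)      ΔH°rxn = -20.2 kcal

ΔH°rxn = -5.8 kcal

(1): not needed (C7H8(l) appears nowhere else).
(2) as written (HCHO(g) already on the product side): -26.0 kcal
(3) reversed (C2H6(g) must end up as a reactant): +20.2 kcal
Combining the equations, ΔH°rxn = (1)·(-26.0) + (-1)·(-20.2) = -5.8 kcal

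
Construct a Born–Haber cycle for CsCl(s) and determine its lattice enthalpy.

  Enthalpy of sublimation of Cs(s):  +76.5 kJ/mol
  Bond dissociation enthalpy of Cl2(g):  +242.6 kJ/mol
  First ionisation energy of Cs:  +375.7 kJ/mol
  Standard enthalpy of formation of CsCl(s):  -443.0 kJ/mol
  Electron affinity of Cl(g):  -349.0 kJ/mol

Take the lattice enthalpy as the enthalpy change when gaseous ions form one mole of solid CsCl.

ΔHf° = 1·ΔHsub + 1·(ΣIE) + 1/2·D(Cl2) + 1·EA + U
-443.0 = 1·(+76.5) + 1·(+375.7) + 1/2·(+242.6) + 1·(-349.0) + U
U = -443.0 − (+224.5) = -667.5 kJ/mol

U = -667.5 kJ/mol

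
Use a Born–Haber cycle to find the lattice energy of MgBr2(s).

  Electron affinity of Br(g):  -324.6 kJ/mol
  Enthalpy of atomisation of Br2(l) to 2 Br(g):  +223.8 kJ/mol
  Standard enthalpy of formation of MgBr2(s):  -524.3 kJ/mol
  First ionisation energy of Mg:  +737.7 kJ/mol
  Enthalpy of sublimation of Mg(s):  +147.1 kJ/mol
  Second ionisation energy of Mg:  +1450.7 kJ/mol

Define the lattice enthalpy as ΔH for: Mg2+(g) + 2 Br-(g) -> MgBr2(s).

U = -2434.4 kJ/mol

ΔHf° = 1·ΔHsub + 1·(ΣIE) + 1·D(Br2) + 2·EA + U
-524.3 = 1·(+147.1) + 1·(+2188.4) + 1·(+223.8) + 2·(-324.6) + U
U = -524.3 − (+1910.1) = -2434.4 kJ/mol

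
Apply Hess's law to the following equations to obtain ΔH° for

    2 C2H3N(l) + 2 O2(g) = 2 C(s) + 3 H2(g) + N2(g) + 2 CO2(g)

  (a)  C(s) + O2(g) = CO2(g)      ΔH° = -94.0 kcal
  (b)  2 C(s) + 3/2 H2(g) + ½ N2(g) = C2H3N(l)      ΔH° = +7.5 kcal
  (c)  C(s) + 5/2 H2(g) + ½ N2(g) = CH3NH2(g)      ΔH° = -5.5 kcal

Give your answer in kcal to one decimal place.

ΔH° = -203.0 kcal

(a) × 2: (2)·(-94.0) = -188.0 kcal
(b) reversed and × 2: (-2)·(+7.5) = -15.0 kcal
(c): not needed.
ΔH° = (2)·(-94.0) + (-2)·(+7.5) = -203.0 kcal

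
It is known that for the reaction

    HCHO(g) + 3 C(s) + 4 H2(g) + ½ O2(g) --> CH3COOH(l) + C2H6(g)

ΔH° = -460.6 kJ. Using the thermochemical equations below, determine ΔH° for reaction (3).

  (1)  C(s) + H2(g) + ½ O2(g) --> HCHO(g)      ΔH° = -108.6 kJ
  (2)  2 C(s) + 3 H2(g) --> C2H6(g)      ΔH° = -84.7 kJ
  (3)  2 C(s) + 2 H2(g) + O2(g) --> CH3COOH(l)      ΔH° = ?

ΔH° = -484.5 kJ

(1) reversed (reverse to put HCHO(g) on the reactant side): +108.6 kJ
(2) as written (C2H6(g) already on the product side): -84.7 kJ
(3) as written (CH3COOH(l) already on the product side): contributes x
-460.6 = (+108.6) + (-84.7) + x
x = (-460.6 − (+23.9)) / (1) = -484.5 kJ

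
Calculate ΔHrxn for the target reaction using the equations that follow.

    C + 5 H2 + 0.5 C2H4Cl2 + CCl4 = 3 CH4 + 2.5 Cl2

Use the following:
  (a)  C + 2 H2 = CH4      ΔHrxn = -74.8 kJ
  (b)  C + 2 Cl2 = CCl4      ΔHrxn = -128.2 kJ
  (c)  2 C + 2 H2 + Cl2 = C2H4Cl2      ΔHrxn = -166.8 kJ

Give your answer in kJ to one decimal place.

(a) × 3 (scale by 3 for the 3 CH4): (3)·(-74.8) = -224.4 kJ
(b) reversed (reverse to put CCl4 on the reactant side): +128.2 kJ
(c) reversed and × 1/2 (C2H4Cl2 must end up as a reactant; ×1/2 to match 1/2 C2H4Cl2 in the target): (-1/2)·(-166.8) = +83.4 kJ
ΔHrxn = (3)·(-74.8) + (-1)·(-128.2) + (-1/2)·(-166.8) = -12.8 kJ

ΔHrxn = -12.8 kJ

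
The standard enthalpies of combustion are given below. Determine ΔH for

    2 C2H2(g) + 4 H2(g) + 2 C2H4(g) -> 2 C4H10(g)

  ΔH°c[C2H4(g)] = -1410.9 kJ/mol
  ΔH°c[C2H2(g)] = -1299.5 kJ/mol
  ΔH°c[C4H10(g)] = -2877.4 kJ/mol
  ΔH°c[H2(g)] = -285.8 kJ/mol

ΔH = -809.2 kJ/mol

With combustion enthalpies, reactants minus products:
= [2·(-1299.5) + 4·(-285.8) + 2·(-1410.9)] − [2·(-2877.4)]
= -809.2 kJ/mol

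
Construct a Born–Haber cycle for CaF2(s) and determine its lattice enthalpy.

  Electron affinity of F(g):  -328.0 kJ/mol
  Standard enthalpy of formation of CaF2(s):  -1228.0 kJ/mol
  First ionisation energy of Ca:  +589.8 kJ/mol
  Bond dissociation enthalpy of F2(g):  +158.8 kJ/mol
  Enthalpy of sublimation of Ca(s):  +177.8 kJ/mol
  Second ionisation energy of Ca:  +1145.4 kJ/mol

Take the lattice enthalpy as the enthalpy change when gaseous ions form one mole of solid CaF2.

ΔHf° = 1·ΔHsub + 1·(ΣIE) + 1·D(F2) + 2·EA + U
-1228.0 = 1·(+177.8) + 1·(+1735.2) + 1·(+158.8) + 2·(-328.0) + U
U = -1228.0 − (+1415.8) = -2643.8 kJ/mol

U = -2643.8 kJ/mol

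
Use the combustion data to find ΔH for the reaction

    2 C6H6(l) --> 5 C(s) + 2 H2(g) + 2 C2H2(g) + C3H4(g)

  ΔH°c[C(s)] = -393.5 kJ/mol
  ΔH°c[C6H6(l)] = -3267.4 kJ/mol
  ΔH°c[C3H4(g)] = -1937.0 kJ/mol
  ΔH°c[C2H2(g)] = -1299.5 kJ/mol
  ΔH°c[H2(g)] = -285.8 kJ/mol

With combustion enthalpies, reactants minus products:
= [2·(-3267.4)] − [5·(-393.5) + 2·(-285.8) + 2·(-1299.5) + 1·(-1937.0)]
= 540.3 kJ/mol

ΔH = 540.3 kJ/mol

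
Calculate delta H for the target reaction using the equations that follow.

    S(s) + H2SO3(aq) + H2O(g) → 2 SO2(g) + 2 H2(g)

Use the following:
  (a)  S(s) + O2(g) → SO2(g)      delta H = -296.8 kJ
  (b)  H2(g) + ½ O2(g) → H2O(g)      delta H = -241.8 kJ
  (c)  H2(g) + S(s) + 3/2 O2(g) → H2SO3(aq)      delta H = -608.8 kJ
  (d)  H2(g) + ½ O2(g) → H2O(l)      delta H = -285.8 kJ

(a) × 2: (2)·(-296.8) = -593.6 kJ
(b) reversed: +241.8 kJ
(c) reversed: +608.8 kJ
(d): not needed.
Since enthalpy is a state function, delta H = (2)·(-296.8) + (-1)·(-241.8) + (-1)·(-608.8) = 257.0 kJ

delta H = 257.0 kJ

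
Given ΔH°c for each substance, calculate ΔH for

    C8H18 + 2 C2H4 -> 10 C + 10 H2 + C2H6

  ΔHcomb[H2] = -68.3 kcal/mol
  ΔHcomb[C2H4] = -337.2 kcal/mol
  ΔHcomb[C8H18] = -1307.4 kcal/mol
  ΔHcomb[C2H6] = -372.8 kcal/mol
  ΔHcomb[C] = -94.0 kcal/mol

ΔH = 14.0 kcal/mol

With combustion enthalpies, reactants minus products:
= [1·(-1307.4) + 2·(-337.2)] − [10·(-94.0) + 10·(-68.3) + 1·(-372.8)]
= 14.0 kcal/mol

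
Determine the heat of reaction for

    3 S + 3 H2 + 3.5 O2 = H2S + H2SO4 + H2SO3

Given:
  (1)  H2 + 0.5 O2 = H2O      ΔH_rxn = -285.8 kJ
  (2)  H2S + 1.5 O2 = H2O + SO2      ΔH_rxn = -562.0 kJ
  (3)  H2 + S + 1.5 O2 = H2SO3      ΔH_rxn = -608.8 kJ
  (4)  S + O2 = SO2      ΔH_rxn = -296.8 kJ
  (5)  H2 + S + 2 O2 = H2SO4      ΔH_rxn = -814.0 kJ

(1) as written: -285.8 kJ
(2) reversed (reverse to put H2S on the product side): +562.0 kJ
(3) as written (H2SO3 already on the product side): -608.8 kJ
(4) as written: -296.8 kJ
(5) as written (H2SO4 already on the product side): -814.0 kJ
ΔH_rxn = (-285.8) + (+562.0) + (-608.8) + (-296.8) + (-814.0) = -1443.4 kJ

ΔH_rxn = -1443.4 kJ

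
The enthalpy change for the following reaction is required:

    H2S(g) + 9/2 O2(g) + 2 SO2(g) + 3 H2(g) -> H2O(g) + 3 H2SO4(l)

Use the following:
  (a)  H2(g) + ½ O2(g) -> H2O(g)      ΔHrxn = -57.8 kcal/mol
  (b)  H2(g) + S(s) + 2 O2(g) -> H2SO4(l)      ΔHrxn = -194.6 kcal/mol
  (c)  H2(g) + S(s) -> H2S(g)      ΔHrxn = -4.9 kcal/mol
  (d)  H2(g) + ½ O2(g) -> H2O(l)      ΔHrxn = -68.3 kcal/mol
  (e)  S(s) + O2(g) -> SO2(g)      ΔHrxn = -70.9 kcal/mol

ΔHrxn = -494.9 kcal/mol

(a) as written: -57.8 kcal/mol
(b) × 3: (3)·(-194.6) = -583.8 kcal/mol
(c) reversed: +4.9 kcal/mol
(d): not needed.
(e) reversed and × 2: (-2)·(-70.9) = +141.8 kcal/mol
Since enthalpy is a state function, ΔHrxn = (-57.8) + (-583.8) + (+4.9) + (+141.8) = -494.9 kcal/mol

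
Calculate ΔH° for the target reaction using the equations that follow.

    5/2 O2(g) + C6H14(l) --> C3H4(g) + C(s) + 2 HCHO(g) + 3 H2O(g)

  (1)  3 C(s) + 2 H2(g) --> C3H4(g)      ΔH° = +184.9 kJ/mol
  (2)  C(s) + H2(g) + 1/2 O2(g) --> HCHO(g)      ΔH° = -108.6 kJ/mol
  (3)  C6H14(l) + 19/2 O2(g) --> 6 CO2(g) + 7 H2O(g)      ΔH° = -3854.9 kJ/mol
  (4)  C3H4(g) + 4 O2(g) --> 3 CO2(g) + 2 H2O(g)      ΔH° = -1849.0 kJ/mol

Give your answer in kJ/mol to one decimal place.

ΔH° = -559.0 kJ/mol

(1) reversed: -184.9 kJ/mol
(2) × 2: (2)·(-108.6) = -217.2 kJ/mol
(3) as written: -3854.9 kJ/mol
(4) reversed and × 2: (-2)·(-1849.0) = +3698.0 kJ/mol
ΔH° = (-1)·(+184.9) + (2)·(-108.6) + (1)·(-3854.9) + (-2)·(-1849.0) = -559.0 kJ/mol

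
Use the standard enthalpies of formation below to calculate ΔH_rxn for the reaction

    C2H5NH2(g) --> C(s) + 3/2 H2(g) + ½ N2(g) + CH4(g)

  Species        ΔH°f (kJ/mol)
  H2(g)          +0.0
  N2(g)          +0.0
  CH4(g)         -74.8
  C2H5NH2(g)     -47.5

ΔH_rxn = -27.3 kJ/mol

Products: 1·(+0.0) + 3/2·(+0.0) + 1/2·(+0.0) + 1·(-74.8) = -74.8
Reactants: 1·(-47.5) = -47.5
ΔH_rxn = (-74.8) − (-47.5) = -27.3 kJ/mol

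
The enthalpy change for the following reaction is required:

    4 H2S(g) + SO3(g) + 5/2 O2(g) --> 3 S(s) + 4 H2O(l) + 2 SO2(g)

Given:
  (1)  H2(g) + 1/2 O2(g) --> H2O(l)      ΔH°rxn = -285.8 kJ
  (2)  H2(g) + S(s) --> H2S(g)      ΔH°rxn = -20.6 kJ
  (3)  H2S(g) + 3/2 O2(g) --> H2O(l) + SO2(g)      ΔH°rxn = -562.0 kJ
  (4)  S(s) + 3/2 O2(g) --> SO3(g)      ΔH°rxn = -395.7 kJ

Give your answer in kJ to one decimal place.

(1) × 2: (2)·(-285.8) = -571.6 kJ
(2) reversed and × 2: (-2)·(-20.6) = +41.2 kJ
(3) × 2 (×2 to match 2 SO2(g) in the target): (2)·(-562.0) = -1124.0 kJ
(4) reversed (reverse to put SO3(g) on the reactant side): +395.7 kJ
Since enthalpy is a state function, ΔH°rxn = (-571.6) + (+41.2) + (-1124.0) + (+395.7) = -1258.7 kJ

ΔH°rxn = -1258.7 kJ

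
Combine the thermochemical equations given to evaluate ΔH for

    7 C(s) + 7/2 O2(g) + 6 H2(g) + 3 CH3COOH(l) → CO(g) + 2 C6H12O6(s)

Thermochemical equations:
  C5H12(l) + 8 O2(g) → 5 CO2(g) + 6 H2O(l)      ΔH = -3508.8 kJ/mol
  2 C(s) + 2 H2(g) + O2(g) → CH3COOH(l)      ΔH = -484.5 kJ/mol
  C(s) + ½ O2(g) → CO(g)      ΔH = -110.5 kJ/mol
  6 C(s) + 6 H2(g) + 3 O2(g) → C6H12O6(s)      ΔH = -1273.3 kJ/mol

ΔH = -1203.6 kJ/mol

equation 1: not needed (H2O(l) appears nowhere else).
equation 2 reversed and × 3 (reverse to put CH3COOH(l) on the reactant side; ×3 to match 3 CH3COOH(l) in the target): (-3)·(-484.5) = +1453.5 kJ/mol
equation 3 as written (CO(g) already on the product side): -110.5 kJ/mol
equation 4 × 2 (scale by 2 for the 2 C6H12O6(s)): (2)·(-1273.3) = -2546.6 kJ/mol
Combining the equations, ΔH = (-3)·(-484.5) + (1)·(-110.5) + (2)·(-1273.3) = -1203.6 kJ/mol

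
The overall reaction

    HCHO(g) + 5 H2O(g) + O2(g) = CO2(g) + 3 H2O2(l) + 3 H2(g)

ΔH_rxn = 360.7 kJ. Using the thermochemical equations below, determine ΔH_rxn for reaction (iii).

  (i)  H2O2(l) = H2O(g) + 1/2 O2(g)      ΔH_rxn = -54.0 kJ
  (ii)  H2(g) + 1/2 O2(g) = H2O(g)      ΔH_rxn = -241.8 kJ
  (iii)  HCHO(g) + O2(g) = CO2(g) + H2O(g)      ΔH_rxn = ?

ΔH_rxn = -526.7 kJ

(i) reversed and × 3: (-3)·(-54.0) = +162.0 kJ
(ii) reversed and × 3: (-3)·(-241.8) = +725.4 kJ
(iii) as written: contributes x
+360.7 = (+162.0) + (+725.4) + x
x = (+360.7 − (+887.4)) / (1) = -526.7 kJ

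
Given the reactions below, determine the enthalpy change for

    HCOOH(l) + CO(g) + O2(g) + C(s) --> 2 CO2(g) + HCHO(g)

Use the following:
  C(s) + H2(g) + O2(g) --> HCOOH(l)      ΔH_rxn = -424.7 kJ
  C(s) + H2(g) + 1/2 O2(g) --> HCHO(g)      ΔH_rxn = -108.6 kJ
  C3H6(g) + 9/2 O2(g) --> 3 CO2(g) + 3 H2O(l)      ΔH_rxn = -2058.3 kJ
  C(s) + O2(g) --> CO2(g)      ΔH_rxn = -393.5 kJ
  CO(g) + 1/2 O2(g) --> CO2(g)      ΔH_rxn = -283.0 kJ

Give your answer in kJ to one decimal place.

equation 1 reversed: +424.7 kJ
equation 2 as written: -108.6 kJ
equation 3: not needed.
equation 4 as written: -393.5 kJ
equation 5 as written: -283.0 kJ
Since enthalpy is a state function, ΔH_rxn = (+424.7) + (-108.6) + (-393.5) + (-283.0) = -360.4 kJ

ΔH_rxn = -360.4 kJ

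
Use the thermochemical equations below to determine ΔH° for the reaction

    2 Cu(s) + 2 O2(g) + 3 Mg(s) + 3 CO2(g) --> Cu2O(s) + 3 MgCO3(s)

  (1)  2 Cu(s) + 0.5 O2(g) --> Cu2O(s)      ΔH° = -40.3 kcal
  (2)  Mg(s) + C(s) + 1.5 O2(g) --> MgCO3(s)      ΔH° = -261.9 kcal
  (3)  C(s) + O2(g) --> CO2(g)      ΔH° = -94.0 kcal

(1) as written: -40.3 kcal
(2) × 3: (3)·(-261.9) = -785.7 kcal
(3) reversed and × 3: (-3)·(-94.0) = +282.0 kcal
ΔH° = (-40.3) + (-785.7) + (+282.0) = -544.0 kcal

ΔH° = -544.0 kcal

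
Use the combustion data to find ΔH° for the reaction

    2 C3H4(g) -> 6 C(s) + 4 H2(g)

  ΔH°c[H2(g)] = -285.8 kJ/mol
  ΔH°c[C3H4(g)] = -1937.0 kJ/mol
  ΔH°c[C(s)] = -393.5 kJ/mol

Using ΔH = Σ nΔHc°(reactants) − Σ nΔHc°(products):
= [2·(-1937.0)] − [6·(-393.5) + 4·(-285.8)]
= -369.8 kJ/mol

ΔH° = -369.8 kJ/mol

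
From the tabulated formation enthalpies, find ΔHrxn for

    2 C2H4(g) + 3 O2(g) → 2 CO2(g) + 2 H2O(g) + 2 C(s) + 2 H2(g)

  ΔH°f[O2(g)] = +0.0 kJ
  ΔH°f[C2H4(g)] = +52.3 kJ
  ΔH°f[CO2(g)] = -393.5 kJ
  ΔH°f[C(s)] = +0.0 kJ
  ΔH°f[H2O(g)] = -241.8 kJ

ΔHrxn = -1375.2 kJ

ΔH°rxn = Σ nΔHf°(products) − Σ nΔHf°(reactants).
Products: 2·(-393.5) + 2·(-241.8) + 2·(+0.0) + 2·(+0.0) = -1270.6
Reactants: 2·(+52.3) + 3·(+0.0) = +104.6
ΔHrxn = (-1270.6) − (+104.6) = -1375.2 kJ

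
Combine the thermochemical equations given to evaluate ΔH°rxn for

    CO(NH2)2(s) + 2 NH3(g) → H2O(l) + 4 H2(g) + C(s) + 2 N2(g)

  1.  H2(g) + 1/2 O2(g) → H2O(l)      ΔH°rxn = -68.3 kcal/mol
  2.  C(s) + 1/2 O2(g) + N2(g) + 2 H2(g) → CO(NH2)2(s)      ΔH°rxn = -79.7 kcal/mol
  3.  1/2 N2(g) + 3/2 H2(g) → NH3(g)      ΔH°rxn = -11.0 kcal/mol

eq. 1 as written: -68.3 kcal/mol
eq. 2 reversed: +79.7 kcal/mol
eq. 3 reversed and × 2: (-2)·(-11.0) = +22.0 kcal/mol
Combining the equations, ΔH°rxn = (-68.3) + (+79.7) + (+22.0) = 33.4 kcal/mol

ΔH°rxn = 33.4 kcal/mol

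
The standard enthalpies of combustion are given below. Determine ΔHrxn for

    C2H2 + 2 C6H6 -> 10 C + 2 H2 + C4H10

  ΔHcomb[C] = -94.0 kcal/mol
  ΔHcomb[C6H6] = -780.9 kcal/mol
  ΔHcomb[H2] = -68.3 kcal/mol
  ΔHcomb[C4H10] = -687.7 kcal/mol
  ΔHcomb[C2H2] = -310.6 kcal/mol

ΔHrxn = -108.1 kcal/mol

With combustion enthalpies, reactants minus products:
= [1·(-310.6) + 2·(-780.9)] − [10·(-94.0) + 2·(-68.3) + 1·(-687.7)]
= -108.1 kcal/mol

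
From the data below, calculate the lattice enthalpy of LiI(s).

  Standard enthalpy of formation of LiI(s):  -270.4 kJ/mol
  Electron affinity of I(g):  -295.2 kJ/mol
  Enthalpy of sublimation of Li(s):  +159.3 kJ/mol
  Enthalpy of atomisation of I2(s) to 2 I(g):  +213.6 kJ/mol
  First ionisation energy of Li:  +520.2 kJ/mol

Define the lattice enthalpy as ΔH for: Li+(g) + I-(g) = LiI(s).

U = -761.5 kJ/mol

ΔHf° = 1·ΔHsub + 1·(ΣIE) + 1/2·D(I2) + 1·EA + U
-270.4 = 1·(+159.3) + 1·(+520.2) + 1/2·(+213.6) + 1·(-295.2) + U
U = -270.4 − (+491.1) = -761.5 kJ/mol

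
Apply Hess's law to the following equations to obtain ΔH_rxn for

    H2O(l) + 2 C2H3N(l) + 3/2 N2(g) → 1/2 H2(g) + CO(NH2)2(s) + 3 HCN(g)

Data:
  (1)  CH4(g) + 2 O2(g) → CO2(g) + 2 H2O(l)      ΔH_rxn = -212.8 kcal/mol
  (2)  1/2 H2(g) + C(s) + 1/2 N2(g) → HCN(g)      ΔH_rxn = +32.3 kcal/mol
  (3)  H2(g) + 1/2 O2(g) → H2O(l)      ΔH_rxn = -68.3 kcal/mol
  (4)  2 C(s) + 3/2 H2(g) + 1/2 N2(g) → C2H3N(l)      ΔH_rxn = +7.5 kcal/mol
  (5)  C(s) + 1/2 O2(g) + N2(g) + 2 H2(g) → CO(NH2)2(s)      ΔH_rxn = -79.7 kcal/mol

ΔH_rxn = 70.5 kcal/mol

(1): not needed.
(2) × 3: (3)·(+32.3) = +96.9 kcal/mol
(3) reversed: +68.3 kcal/mol
(4) reversed and × 2: (-2)·(+7.5) = -15.0 kcal/mol
(5) as written: -79.7 kcal/mol
Combining the equations, ΔH_rxn = (3)·(+32.3) + (-1)·(-68.3) + (-2)·(+7.5) + (1)·(-79.7) = 70.5 kcal/mol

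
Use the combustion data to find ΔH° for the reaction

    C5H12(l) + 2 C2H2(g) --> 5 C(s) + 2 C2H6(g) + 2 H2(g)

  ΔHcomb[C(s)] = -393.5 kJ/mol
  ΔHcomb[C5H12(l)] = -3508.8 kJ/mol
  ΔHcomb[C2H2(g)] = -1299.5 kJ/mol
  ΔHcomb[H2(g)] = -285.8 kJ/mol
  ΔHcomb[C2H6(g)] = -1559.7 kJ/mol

ΔH° = -449.3 kJ/mol

With combustion enthalpies, reactants minus products:
= [1·(-3508.8) + 2·(-1299.5)] − [5·(-393.5) + 2·(-1559.7) + 2·(-285.8)]
= -449.3 kJ/mol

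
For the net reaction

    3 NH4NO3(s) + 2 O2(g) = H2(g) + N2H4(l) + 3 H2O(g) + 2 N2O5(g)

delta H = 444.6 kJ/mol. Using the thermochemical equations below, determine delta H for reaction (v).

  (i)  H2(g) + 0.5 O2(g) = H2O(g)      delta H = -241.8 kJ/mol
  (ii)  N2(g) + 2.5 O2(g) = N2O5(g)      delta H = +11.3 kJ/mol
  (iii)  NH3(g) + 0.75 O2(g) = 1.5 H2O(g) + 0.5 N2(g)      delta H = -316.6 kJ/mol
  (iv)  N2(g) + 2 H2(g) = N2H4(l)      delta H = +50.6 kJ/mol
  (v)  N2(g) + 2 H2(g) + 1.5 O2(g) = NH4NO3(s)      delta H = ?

(i) × 3: (3)·(-241.8) = -725.4 kJ/mol
(ii) × 2: (2)·(+11.3) = +22.6 kJ/mol
(iii): not needed.
(iv) as written: +50.6 kJ/mol
(v) reversed and × 3: contributes −3·x
+444.6 = (-725.4) + (+22.6) + (+50.6) − 3·x
x = (+444.6 − (-652.2)) / (-3) = -365.6 kJ/mol

delta H = -365.6 kJ/mol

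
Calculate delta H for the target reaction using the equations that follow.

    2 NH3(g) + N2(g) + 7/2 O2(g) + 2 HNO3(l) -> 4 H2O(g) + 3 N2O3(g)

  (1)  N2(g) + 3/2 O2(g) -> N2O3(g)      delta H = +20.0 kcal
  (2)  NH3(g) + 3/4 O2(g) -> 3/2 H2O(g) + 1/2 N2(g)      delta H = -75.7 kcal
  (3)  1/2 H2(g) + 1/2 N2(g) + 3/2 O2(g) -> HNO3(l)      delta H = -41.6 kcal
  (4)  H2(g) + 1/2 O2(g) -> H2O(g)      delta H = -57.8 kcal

delta H = -66.0 kcal

(1) × 3 (scale by 3 for the 3 N2O3(g)): (3)·(+20.0) = +60.0 kcal
(2) × 2 (×2 to match 2 NH3(g) in the target): (2)·(-75.7) = -151.4 kcal
(3) reversed and × 2 (HNO3(l) must end up as a reactant; scale by 2 for the 2 HNO3(l)): (-2)·(-41.6) = +83.2 kcal
(4) as written: -57.8 kcal
delta H = (+60.0) + (-151.4) + (+83.2) + (-57.8) = -66.0 kcal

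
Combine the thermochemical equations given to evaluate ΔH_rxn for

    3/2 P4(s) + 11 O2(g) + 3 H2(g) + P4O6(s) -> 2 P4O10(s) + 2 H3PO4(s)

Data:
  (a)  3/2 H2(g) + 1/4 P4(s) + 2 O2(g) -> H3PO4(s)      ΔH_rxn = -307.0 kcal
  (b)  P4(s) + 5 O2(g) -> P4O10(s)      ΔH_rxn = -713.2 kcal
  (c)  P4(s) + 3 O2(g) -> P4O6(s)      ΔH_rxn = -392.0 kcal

(a) × 2: (2)·(-307.0) = -614.0 kcal
(b) × 2: (2)·(-713.2) = -1426.4 kcal
(c) reversed: +392.0 kcal
ΔH_rxn = (2)·(-307.0) + (2)·(-713.2) + (-1)·(-392.0) = -1648.4 kcal

ΔH_rxn = -1648.4 kcal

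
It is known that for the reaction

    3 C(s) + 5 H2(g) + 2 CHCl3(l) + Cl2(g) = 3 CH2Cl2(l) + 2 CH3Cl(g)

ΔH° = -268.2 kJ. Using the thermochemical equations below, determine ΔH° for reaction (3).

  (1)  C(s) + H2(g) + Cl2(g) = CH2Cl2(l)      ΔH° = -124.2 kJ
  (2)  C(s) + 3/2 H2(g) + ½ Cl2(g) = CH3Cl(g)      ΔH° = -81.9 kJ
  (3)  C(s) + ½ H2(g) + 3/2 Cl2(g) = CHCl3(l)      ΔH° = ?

(1) × 3: (3)·(-124.2) = -372.6 kJ
(2) × 2: (2)·(-81.9) = -163.8 kJ
(3) reversed and × 2: contributes −2·x
-268.2 = (-372.6) + (-163.8) − 2·x
x = (-268.2 − (-536.4)) / (-2) = -134.1 kJ

ΔH° = -134.1 kJ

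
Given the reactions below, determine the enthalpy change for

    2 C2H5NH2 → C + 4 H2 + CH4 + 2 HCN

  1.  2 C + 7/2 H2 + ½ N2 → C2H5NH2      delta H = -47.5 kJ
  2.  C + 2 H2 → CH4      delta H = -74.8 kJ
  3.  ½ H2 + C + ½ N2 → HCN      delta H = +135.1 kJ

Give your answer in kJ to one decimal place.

delta H = 290.4 kJ

eq. 1 reversed and × 2: (-2)·(-47.5) = +95.0 kJ
eq. 2 as written: -74.8 kJ
eq. 3 × 2: (2)·(+135.1) = +270.2 kJ
Combining the equations, delta H = (-2)·(-47.5) + (1)·(-74.8) + (2)·(+135.1) = 290.4 kJ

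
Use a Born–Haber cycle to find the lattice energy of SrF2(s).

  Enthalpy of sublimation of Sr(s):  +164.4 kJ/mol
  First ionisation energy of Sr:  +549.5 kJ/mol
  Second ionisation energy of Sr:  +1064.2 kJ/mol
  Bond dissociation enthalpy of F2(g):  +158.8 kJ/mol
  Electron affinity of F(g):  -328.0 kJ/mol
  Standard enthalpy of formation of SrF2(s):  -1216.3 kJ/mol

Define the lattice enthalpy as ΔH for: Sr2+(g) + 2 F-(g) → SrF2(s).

U = -2497.2 kJ/mol

ΔHf° = 1·ΔHsub + 1·(ΣIE) + 1·D(F2) + 2·EA + U
-1216.3 = 1·(+164.4) + 1·(+1613.7) + 1·(+158.8) + 2·(-328.0) + U
U = -1216.3 − (+1280.9) = -2497.2 kJ/mol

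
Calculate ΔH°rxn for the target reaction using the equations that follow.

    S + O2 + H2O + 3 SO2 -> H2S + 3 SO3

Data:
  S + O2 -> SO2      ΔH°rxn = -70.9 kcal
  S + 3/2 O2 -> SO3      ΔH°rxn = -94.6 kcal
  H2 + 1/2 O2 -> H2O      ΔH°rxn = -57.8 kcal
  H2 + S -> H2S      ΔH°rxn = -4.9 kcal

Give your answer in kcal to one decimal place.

ΔH°rxn = -18.2 kcal

equation 1 reversed and × 3 (reverse to put SO2 on the reactant side; scale by 3 for the 3 SO2): (-3)·(-70.9) = +212.7 kcal
equation 2 × 3 (×3 to match 3 SO3 in the target): (3)·(-94.6) = -283.8 kcal
equation 3 reversed (reverse to put H2O on the reactant side): +57.8 kcal
equation 4 as written (H2S already on the product side): -4.9 kcal
ΔH°rxn = (+212.7) + (-283.8) + (+57.8) + (-4.9) = -18.2 kcal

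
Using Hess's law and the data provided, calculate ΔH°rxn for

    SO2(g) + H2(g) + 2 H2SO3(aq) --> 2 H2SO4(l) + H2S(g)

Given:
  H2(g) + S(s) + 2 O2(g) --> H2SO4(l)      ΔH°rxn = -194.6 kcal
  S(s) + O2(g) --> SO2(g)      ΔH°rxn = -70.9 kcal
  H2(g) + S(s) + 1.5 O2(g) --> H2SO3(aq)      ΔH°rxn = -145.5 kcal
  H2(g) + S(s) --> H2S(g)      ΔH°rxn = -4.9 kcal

ΔH°rxn = -32.2 kcal

equation 1 × 2: (2)·(-194.6) = -389.2 kcal
equation 2 reversed: +70.9 kcal
equation 3 reversed and × 2: (-2)·(-145.5) = +291.0 kcal
equation 4 as written: -4.9 kcal
Summing the manipulated equations, ΔH°rxn = (-389.2) + (+70.9) + (+291.0) + (-4.9) = -32.2 kcal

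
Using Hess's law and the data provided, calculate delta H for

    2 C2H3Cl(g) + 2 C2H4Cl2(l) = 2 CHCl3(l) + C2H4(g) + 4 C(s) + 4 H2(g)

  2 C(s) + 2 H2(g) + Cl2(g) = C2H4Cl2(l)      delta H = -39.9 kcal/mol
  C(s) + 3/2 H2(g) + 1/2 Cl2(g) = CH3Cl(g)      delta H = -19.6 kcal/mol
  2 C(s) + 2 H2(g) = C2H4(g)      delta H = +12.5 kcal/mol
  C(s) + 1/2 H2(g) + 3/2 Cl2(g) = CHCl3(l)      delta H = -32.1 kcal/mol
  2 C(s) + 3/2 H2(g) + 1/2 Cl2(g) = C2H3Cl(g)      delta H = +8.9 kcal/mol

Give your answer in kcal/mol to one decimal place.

equation 1 reversed and × 2: (-2)·(-39.9) = +79.8 kcal/mol
equation 2: not needed.
equation 3 as written: +12.5 kcal/mol
equation 4 × 2: (2)·(-32.1) = -64.2 kcal/mol
equation 5 reversed and × 2: (-2)·(+8.9) = -17.8 kcal/mol
delta H = (-2)·(-39.9) + (1)·(+12.5) + (2)·(-32.1) + (-2)·(+8.9) = 10.3 kcal/mol

delta H = 10.3 kcal/mol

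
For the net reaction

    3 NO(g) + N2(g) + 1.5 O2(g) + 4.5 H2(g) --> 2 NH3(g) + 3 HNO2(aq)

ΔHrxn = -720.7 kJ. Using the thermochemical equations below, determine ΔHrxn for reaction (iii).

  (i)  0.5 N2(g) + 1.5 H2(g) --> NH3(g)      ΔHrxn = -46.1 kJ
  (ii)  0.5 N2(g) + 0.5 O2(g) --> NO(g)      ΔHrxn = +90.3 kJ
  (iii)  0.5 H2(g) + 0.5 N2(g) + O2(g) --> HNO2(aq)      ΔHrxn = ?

ΔHrxn = -119.2 kJ

(i) × 2: (2)·(-46.1) = -92.2 kJ
(ii) reversed and × 3: (-3)·(+90.3) = -270.9 kJ
(iii) × 3: contributes 3·x
-720.7 = (-92.2) + (-270.9) + 3·x
x = (-720.7 − (-363.1)) / (3) = -119.2 kJ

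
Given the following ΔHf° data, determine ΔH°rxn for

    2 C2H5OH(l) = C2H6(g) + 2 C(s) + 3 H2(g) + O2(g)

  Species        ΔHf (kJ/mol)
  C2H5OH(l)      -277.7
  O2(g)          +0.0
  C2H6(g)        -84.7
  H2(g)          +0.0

ΔH°rxn = 470.7 kJ/mol

ΔH°rxn = Σ nΔHf°(products) − Σ nΔHf°(reactants).
Products: 1·(-84.7) + 2·(+0.0) + 3·(+0.0) + 1·(+0.0) = -84.7
Reactants: 2·(-277.7) = -555.4
ΔH°rxn = (-84.7) − (-555.4) = 470.7 kJ/mol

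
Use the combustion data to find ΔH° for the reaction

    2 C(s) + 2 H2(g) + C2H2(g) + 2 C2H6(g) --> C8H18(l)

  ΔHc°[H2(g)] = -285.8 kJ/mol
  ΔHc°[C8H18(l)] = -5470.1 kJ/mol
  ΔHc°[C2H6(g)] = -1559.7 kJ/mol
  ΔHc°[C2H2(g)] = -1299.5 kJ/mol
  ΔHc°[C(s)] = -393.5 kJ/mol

With combustion enthalpies, reactants minus products:
= [2·(-393.5) + 2·(-285.8) + 1·(-1299.5) + 2·(-1559.7)] − [1·(-5470.1)]
= -307.4 kJ/mol

ΔH° = -307.4 kJ/mol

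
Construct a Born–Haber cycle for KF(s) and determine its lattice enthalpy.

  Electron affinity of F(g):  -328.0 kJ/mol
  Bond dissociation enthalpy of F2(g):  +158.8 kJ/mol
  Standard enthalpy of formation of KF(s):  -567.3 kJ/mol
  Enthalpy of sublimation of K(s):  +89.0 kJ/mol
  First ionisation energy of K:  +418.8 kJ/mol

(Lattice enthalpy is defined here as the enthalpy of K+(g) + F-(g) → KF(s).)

U = -826.5 kJ/mol

ΔHf° = 1·ΔHsub + 1·(ΣIE) + 1/2·D(F2) + 1·EA + U
-567.3 = 1·(+89.0) + 1·(+418.8) + 1/2·(+158.8) + 1·(-328.0) + U
U = -567.3 − (+259.2) = -826.5 kJ/mol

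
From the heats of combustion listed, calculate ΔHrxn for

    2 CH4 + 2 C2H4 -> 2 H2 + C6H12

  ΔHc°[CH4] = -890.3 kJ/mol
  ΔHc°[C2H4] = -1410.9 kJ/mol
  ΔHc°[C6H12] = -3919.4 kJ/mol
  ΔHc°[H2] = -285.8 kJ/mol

With combustion enthalpies, reactants minus products:
= [2·(-890.3) + 2·(-1410.9)] − [2·(-285.8) + 1·(-3919.4)]
= -111.4 kJ/mol

ΔHrxn = -111.4 kJ/mol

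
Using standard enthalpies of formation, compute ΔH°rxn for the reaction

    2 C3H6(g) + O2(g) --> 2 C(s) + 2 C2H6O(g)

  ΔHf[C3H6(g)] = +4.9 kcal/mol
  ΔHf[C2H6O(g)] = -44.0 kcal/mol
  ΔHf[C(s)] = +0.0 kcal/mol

Products: 2·(+0.0) + 2·(-44.0) = -88.0
Reactants: 2·(+4.9) + 1·(+0.0) = +9.8
ΔH°rxn = (-88.0) − (+9.8) = -97.8 kcal/mol

ΔH°rxn = -97.8 kcal/mol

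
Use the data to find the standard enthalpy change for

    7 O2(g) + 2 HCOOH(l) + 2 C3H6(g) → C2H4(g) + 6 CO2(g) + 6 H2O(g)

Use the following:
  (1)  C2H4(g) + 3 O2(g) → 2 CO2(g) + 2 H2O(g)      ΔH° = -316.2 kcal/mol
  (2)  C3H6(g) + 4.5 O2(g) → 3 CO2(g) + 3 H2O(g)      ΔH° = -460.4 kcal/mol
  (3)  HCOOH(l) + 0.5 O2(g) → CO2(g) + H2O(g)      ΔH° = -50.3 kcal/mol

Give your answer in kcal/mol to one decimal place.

ΔH° = -705.2 kcal/mol

(1) reversed (C2H4(g) must end up as a product): +316.2 kcal/mol
(2) × 2 (scale by 2 for the 2 C3H6(g)): (2)·(-460.4) = -920.8 kcal/mol
(3) × 2 (scale by 2 for the 2 HCOOH(l)): (2)·(-50.3) = -100.6 kcal/mol
By Hess's law, ΔH° = (+316.2) + (-920.8) + (-100.6) = -705.2 kcal/mol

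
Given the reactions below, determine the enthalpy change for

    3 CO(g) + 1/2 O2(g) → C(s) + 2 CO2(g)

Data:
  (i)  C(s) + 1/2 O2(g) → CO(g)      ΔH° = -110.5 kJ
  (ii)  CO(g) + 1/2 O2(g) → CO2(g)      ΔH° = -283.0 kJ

(i) reversed (C(s) must end up as a product): +110.5 kJ
(ii) × 2 (×2 to match 2 CO2(g) in the target): (2)·(-283.0) = -566.0 kJ
Summing the manipulated equations, ΔH° = (-1)·(-110.5) + (2)·(-283.0) = -455.5 kJ

ΔH° = -455.5 kJ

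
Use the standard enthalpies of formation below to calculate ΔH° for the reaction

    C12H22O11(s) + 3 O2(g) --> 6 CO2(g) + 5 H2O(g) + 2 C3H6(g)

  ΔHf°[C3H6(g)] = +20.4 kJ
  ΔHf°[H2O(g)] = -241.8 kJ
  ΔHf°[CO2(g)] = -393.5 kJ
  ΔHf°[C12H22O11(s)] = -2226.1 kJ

ΔH° = -1303.1 kJ

Products: 6·(-393.5) + 5·(-241.8) + 2·(+20.4) = -3529.2
Reactants: 1·(-2226.1) + 3·(+0.0) = -2226.1
ΔH° = (-3529.2) − (-2226.1) = -1303.1 kJ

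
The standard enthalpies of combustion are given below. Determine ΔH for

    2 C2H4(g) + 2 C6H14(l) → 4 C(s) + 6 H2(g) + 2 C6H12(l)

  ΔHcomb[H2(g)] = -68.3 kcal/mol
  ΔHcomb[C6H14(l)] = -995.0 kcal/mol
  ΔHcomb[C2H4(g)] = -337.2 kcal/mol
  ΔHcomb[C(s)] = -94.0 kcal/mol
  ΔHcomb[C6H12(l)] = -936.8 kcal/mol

Using ΔH = Σ nΔHc°(reactants) − Σ nΔHc°(products):
= [2·(-337.2) + 2·(-995.0)] − [4·(-94.0) + 6·(-68.3) + 2·(-936.8)]
= -5.0 kcal/mol

ΔH = -5.0 kcal/mol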